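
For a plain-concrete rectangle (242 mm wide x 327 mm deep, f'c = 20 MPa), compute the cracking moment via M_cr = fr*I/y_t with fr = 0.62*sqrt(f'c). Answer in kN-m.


fr = 0.62 * sqrt(20) = 0.62 * 4.4721 = 2.7727 MPa
I = 242 * 327^3 / 12 = 705143290.5 mm^4
y_t = 163.5 mm
M_cr = fr * I / y_t = 2.7727 * 705143290.5 / 163.5 N-mm
= 11.9582 kN-m

11.9582 kN-m


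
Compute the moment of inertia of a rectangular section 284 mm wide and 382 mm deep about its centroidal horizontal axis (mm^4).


I = b * h^3 / 12
= 284 * 382^3 / 12
= 284 * 55742968 / 12
= 1319250242.67 mm^4

1319250242.67 mm^4


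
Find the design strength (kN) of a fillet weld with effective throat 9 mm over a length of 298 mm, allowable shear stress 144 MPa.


Strength = throat * length * allowable stress
= 9 * 298 * 144 N
= 386208 N
= 386.21 kN

386.21 kN


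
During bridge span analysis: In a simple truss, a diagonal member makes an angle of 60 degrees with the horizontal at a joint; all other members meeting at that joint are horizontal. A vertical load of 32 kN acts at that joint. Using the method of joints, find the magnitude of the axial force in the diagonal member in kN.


At the joint, only the diagonal has a vertical component, so vertical equilibrium gives:
F * sin(60) = 32
F = 32 / sin(60)
= 32 / 0.866025
= 36.95 kN

36.95 kN


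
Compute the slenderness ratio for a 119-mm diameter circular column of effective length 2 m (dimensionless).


Radius of gyration r = d / 4 = 119 / 4 = 29.75 mm
L_eff = 2000.0 mm
Slenderness ratio = L / r = 2000.0 / 29.75 = 67.23 (dimensionless)

67.23 (dimensionless)


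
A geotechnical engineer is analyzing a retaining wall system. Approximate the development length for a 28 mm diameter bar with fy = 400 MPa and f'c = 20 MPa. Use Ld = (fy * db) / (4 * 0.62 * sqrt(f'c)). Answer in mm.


Ld = (fy * db) / (4 * 0.62 * sqrt(f'c))
= (400 * 28) / (4 * 0.62 * sqrt(20))
= 11200 / 11.0909
= 1009.84 mm

1009.84 mm


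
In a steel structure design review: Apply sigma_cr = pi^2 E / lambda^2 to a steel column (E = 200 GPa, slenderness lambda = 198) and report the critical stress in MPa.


sigma_cr = pi^2 * E / lambda^2
= 9.8696 * 200000.0 / 198^2
= 9.8696 * 200000.0 / 39204
= 50.35 MPa

50.35 MPa


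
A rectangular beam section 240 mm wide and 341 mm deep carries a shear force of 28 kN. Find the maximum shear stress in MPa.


A = b * h = 240 * 341 = 81840 mm^2
V = 28 kN = 28000.0 N
tau_max = 1.5 * V / A = 1.5 * 28000.0 / 81840
= 0.5132 MPa

0.5132 MPa


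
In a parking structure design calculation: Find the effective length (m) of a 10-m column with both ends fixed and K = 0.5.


L_eff = K * L
= 0.5 * 10
= 5.0 m

5.0 m


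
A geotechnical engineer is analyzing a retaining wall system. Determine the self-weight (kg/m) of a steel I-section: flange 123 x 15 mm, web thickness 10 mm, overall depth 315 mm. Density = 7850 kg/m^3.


A_flanges = 2 * 123 * 15 = 3690 mm^2
A_web = (315 - 2 * 15) * 10 = 2850 mm^2
A_total = 3690 + 2850 = 6540 mm^2 = 0.006540 m^2
Weight = rho * A = 7850 * 0.006540 = 51.339 kg/m

51.339 kg/m


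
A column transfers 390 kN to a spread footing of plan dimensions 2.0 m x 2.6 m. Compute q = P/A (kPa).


A = 2.0 * 2.6 = 5.2 m^2
q = P / A = 390 / 5.2
= 75.0 kPa

75.0 kPa


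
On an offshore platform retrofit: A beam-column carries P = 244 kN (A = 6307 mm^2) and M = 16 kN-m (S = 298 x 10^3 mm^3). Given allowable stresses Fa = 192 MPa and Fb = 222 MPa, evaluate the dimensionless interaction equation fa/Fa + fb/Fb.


f_a = P / A = 244000.0 / 6307 = 38.6872 MPa
f_b = M / S = 16000000.0 / 298000.0 = 53.6913 MPa
Ratio = f_a / Fa + f_b / Fb
= 38.6872 / 192 + 53.6913 / 222
= 0.4433 (dimensionless)

0.4433 (dimensionless)


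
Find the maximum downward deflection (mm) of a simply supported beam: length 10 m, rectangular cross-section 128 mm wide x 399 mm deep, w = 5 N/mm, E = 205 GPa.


I = 128 * 399^3 / 12 = 677559456.0 mm^4
L = 10000.0 mm, w = 5 N/mm, E = 205000.0 MPa
delta = 5 * w * L^4 / (384 * E * I)
= 5 * 5 * 10000.0^4 / (384 * 205000.0 * 677559456.0)
= 4.6871 mm

4.6871 mm


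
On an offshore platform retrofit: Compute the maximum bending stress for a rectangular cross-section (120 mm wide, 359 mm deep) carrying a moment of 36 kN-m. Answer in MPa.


I = b * h^3 / 12 = 120 * 359^3 / 12 = 462682790.0 mm^4
y = h / 2 = 359 / 2 = 179.5 mm
M = 36 kN-m = 36000000.0 N-mm
sigma = M * y / I = 36000000.0 * 179.5 / 462682790.0
= 13.97 MPa

13.97 MPa


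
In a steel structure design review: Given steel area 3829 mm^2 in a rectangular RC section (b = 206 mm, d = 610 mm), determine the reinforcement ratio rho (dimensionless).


rho = As / (b * d)
= 3829 / (206 * 610)
= 3829 / 125660
= 0.030471 (dimensionless)

0.030471 (dimensionless)


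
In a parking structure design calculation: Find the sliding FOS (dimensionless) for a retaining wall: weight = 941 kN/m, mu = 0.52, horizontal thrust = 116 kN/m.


Resisting force = mu * W = 0.52 * 941 = 489.32 kN/m
FOS = Resisting / Driving = 489.32 / 116
= 4.2183 (dimensionless)

4.2183 (dimensionless)


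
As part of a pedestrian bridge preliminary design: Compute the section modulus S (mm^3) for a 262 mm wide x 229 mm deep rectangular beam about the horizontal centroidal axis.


S = b * h^2 / 6
= 262 * 229^2 / 6
= 262 * 52441 / 6
= 2289923.67 mm^3

2289923.67 mm^3


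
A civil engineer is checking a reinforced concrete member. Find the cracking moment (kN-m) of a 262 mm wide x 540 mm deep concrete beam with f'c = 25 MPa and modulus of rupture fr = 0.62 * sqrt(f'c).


fr = 0.62 * sqrt(25) = 0.62 * 5.0 = 3.1 MPa
I = 262 * 540^3 / 12 = 3437964000.0 mm^4
y_t = 270.0 mm
M_cr = fr * I / y_t = 3.1 * 3437964000.0 / 270.0 N-mm
= 39.4729 kN-m

39.4729 kN-m


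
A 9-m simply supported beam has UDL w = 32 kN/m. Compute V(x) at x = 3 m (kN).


R_A = w * L / 2 = 32 * 9 / 2 = 144.0 kN
V(x) = R_A - w * x = 144.0 - 32 * 3
= 48.0 kN

48.0 kN


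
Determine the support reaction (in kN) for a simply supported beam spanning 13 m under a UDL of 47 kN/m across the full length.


Total load = w * L = 47 * 13 = 611 kN
By symmetry, each reaction R = total / 2 = 611 / 2 = 305.5 kN

305.5 kN


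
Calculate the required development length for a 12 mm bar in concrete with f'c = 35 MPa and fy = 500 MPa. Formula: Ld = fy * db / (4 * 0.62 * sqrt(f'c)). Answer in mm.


Ld = (fy * db) / (4 * 0.62 * sqrt(f'c))
= (500 * 12) / (4 * 0.62 * sqrt(35))
= 6000 / 14.6719
= 408.95 mm

408.95 mm


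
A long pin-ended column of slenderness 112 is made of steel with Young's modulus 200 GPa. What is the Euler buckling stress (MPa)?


sigma_cr = pi^2 * E / lambda^2
= 9.8696 * 200000.0 / 112^2
= 9.8696 * 200000.0 / 12544
= 157.3598 MPa

157.3598 MPa


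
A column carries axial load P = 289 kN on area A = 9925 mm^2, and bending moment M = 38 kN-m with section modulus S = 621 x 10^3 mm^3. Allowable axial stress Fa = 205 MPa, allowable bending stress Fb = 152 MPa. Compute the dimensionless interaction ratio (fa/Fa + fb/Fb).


f_a = P / A = 289000.0 / 9925 = 29.1184 MPa
f_b = M / S = 38000000.0 / 621000.0 = 61.1916 MPa
Ratio = f_a / Fa + f_b / Fb
= 29.1184 / 205 + 61.1916 / 152
= 0.5446 (dimensionless)

0.5446 (dimensionless)


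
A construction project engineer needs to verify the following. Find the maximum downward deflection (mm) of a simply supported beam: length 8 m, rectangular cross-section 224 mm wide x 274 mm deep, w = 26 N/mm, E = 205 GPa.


I = 224 * 274^3 / 12 = 383988714.67 mm^4
L = 8000.0 mm, w = 26 N/mm, E = 205000.0 MPa
delta = 5 * w * L^4 / (384 * E * I)
= 5 * 26 * 8000.0^4 / (384 * 205000.0 * 383988714.67)
= 17.6157 mm

17.6157 mm


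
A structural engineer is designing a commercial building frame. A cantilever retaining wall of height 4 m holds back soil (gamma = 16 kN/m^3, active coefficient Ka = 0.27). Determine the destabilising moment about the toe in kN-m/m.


Pa = 0.5 * Ka * gamma * H^2
= 0.5 * 0.27 * 16 * 4^2
= 34.56 kN/m
Arm = H / 3 = 4 / 3 = 1.3333 m
Mo = Pa * arm = Pa * H / 3 = 34.56 * 4 / 3 = 46.08 kN-m/m

46.08 kN-m/m


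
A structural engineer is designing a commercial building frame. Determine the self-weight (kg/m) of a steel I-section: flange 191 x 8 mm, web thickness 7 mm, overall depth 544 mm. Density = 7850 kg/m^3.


A_flanges = 2 * 191 * 8 = 3056 mm^2
A_web = (544 - 2 * 8) * 7 = 3696 mm^2
A_total = 3056 + 3696 = 6752 mm^2 = 0.006752 m^2
Weight = rho * A = 7850 * 0.006752 = 53.0032 kg/m

53.0032 kg/m


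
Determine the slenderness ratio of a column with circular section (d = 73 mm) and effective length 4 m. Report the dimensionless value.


Radius of gyration r = d / 4 = 73 / 4 = 18.25 mm
L_eff = 4000.0 mm
Slenderness ratio = L / r = 4000.0 / 18.25 = 219.18 (dimensionless)

219.18 (dimensionless)


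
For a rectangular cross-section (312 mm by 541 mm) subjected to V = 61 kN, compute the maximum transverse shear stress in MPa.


A = b * h = 312 * 541 = 168792 mm^2
V = 61 kN = 61000.0 N
tau_max = 1.5 * V / A = 1.5 * 61000.0 / 168792
= 0.5421 MPa

0.5421 MPa


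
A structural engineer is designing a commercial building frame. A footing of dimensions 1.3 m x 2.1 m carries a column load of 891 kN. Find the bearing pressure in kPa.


A = 1.3 * 2.1 = 2.73 m^2
q = P / A = 891 / 2.73
= 326.3736 kPa

326.3736 kPa


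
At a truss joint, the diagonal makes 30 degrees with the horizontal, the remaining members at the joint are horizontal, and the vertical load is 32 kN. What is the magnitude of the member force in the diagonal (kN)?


At the joint, only the diagonal has a vertical component, so vertical equilibrium gives:
F * sin(30) = 32
F = 32 / sin(30)
= 32 / 0.5
= 64.0 kN

64.0 kN


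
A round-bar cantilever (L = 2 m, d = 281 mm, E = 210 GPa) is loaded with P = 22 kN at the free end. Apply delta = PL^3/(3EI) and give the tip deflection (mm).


I = pi * d^4 / 64 = pi * 281^4 / 64 = 306051969.3 mm^4
L = 2000.0 mm, P = 22000.0 N, E = 210000.0 MPa
delta = P * L^3 / (3 * E * I)
= 22000.0 * 2000.0^3 / (3 * 210000.0 * 306051969.3)
= 0.9128 mm

0.9128 mm


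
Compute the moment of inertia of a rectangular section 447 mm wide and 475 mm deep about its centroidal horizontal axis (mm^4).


I = b * h^3 / 12
= 447 * 475^3 / 12
= 447 * 107171875 / 12
= 3992152343.75 mm^4

3992152343.75 mm^4


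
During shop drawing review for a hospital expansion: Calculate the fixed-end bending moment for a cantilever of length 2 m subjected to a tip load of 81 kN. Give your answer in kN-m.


For a cantilever with a point load at the free end:
M_max = P * L = 81 * 2 = 162 kN-m

162 kN-m


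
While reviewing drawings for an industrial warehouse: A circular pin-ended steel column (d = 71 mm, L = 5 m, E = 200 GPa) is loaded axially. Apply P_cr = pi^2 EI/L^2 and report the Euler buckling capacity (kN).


I = pi * d^4 / 64 = 1247392.97 mm^4
L = 5000.0 mm
P_cr = pi^2 * E * I / L^2
= 9.8696 * 200000.0 * 1247392.97 / 5000.0^2
= 98490.2 N = 98.4902 kN

98.4902 kN


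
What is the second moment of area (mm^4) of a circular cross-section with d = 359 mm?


r = d / 2 = 359 / 2 = 179.5 mm
I = pi * r^4 / 4 = pi * 179.5^4 / 4
= 815356791.54 mm^4

815356791.54 mm^4


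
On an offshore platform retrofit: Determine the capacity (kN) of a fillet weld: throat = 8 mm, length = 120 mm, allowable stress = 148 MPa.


Strength = throat * length * allowable stress
= 8 * 120 * 148 N
= 142080 N
= 142.08 kN

142.08 kN


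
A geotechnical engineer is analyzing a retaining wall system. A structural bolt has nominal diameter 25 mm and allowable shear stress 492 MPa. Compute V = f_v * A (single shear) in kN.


A = pi * d^2 / 4 = pi * 25^2 / 4 = 490.8739 mm^2
V = f_v * A / 1000 = 492 * 490.8739 / 1000
= 241.5099 kN

241.5099 kN


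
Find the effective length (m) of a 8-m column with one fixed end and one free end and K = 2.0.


L_eff = K * L
= 2.0 * 8
= 16.0 m

16.0 m


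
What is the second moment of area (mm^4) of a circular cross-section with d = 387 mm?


r = d / 2 = 387 / 2 = 193.5 mm
I = pi * r^4 / 4 = pi * 193.5^4 / 4
= 1101067030.83 mm^4

1101067030.83 mm^4


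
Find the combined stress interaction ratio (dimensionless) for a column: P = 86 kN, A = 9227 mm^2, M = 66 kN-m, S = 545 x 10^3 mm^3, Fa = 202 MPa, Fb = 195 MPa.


f_a = P / A = 86000.0 / 9227 = 9.3205 MPa
f_b = M / S = 66000000.0 / 545000.0 = 121.1009 MPa
Ratio = f_a / Fa + f_b / Fb
= 9.3205 / 202 + 121.1009 / 195
= 0.6672 (dimensionless)

0.6672 (dimensionless)


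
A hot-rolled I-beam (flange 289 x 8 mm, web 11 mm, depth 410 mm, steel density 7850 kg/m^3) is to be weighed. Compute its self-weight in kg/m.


A_flanges = 2 * 289 * 8 = 4624 mm^2
A_web = (410 - 2 * 8) * 11 = 4334 mm^2
A_total = 4624 + 4334 = 8958 mm^2 = 0.008958 m^2
Weight = rho * A = 7850 * 0.008958 = 70.3203 kg/m

70.3203 kg/m


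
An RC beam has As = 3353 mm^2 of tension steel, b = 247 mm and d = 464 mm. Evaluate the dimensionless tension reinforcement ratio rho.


rho = As / (b * d)
= 3353 / (247 * 464)
= 3353 / 114608
= 0.029256 (dimensionless)

0.029256 (dimensionless)


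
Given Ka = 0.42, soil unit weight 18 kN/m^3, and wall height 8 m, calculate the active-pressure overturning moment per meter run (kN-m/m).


Pa = 0.5 * Ka * gamma * H^2
= 0.5 * 0.42 * 18 * 8^2
= 241.92 kN/m
Arm = H / 3 = 8 / 3 = 2.6667 m
Mo = Pa * arm = Pa * H / 3 = 241.92 * 8 / 3 = 645.12 kN-m/m

645.12 kN-m/m


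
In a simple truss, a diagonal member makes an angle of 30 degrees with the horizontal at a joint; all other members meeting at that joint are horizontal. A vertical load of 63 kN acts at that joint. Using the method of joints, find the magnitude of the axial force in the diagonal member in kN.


At the joint, only the diagonal has a vertical component, so vertical equilibrium gives:
F * sin(30) = 63
F = 63 / sin(30)
= 63 / 0.5
= 126.0 kN

126.0 kN


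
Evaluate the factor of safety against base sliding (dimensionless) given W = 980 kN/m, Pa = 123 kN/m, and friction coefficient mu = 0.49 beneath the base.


Resisting force = mu * W = 0.49 * 980 = 480.2 kN/m
FOS = Resisting / Driving = 480.2 / 123
= 3.9041 (dimensionless)

3.9041 (dimensionless)


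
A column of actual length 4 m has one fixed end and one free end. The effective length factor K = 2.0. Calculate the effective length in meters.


L_eff = K * L
= 2.0 * 4
= 8.0 m

8.0 m


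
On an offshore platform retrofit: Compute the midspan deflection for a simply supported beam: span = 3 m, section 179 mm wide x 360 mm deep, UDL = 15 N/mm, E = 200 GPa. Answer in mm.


I = 179 * 360^3 / 12 = 695952000.0 mm^4
L = 3000.0 mm, w = 15 N/mm, E = 200000.0 MPa
delta = 5 * w * L^4 / (384 * E * I)
= 5 * 15 * 3000.0^4 / (384 * 200000.0 * 695952000.0)
= 0.1137 mm

0.1137 mm


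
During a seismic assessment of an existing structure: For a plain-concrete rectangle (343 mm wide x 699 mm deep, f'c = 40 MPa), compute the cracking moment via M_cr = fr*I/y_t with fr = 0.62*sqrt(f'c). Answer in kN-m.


fr = 0.62 * sqrt(40) = 0.62 * 6.3246 = 3.9212 MPa
I = 343 * 699^3 / 12 = 9762125829.75 mm^4
y_t = 349.5 mm
M_cr = fr * I / y_t = 3.9212 * 9762125829.75 / 349.5 N-mm
= 109.5264 kN-m

109.5264 kN-m


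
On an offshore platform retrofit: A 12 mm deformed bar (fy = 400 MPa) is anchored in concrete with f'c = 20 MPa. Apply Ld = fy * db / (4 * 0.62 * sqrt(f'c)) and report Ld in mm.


Ld = (fy * db) / (4 * 0.62 * sqrt(f'c))
= (400 * 12) / (4 * 0.62 * sqrt(20))
= 4800 / 11.0909
= 432.79 mm

432.79 mm


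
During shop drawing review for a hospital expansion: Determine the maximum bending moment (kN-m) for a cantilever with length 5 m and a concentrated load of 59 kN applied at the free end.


For a cantilever with a point load at the free end:
M_max = P * L = 59 * 5 = 295 kN-m

295 kN-m


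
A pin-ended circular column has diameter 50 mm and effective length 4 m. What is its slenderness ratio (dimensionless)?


Radius of gyration r = d / 4 = 50 / 4 = 12.5 mm
L_eff = 4000.0 mm
Slenderness ratio = L / r = 4000.0 / 12.5 = 320.0 (dimensionless)

320.0 (dimensionless)


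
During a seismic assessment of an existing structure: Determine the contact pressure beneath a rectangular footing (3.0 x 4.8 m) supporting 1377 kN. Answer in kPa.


A = 3.0 * 4.8 = 14.4 m^2
q = P / A = 1377 / 14.4
= 95.625 kPa

95.625 kPa


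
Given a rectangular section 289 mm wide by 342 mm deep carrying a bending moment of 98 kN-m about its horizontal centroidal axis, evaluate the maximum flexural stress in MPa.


I = b * h^3 / 12 = 289 * 342^3 / 12 = 963373986.0 mm^4
y = h / 2 = 342 / 2 = 171.0 mm
M = 98 kN-m = 98000000.0 N-mm
sigma = M * y / I = 98000000.0 * 171.0 / 963373986.0
= 17.4 MPa

17.4 MPa


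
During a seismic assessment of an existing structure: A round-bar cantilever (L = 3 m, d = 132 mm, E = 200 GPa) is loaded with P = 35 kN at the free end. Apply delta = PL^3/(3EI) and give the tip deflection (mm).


I = pi * d^4 / 64 = pi * 132^4 / 64 = 14902722.81 mm^4
L = 3000.0 mm, P = 35000.0 N, E = 200000.0 MPa
delta = P * L^3 / (3 * E * I)
= 35000.0 * 3000.0^3 / (3 * 200000.0 * 14902722.81)
= 105.6854 mm

105.6854 mm


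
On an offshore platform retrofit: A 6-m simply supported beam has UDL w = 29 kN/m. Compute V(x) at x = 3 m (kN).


R_A = w * L / 2 = 29 * 6 / 2 = 87.0 kN
V(x) = R_A - w * x = 87.0 - 29 * 3
= 0.0 kN

0.0 kN


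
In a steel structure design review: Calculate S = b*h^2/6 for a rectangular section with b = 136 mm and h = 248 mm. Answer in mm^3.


S = b * h^2 / 6
= 136 * 248^2 / 6
= 136 * 61504 / 6
= 1394090.67 mm^3

1394090.67 mm^3


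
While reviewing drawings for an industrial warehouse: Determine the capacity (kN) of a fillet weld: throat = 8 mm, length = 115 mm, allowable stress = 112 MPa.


Strength = throat * length * allowable stress
= 8 * 115 * 112 N
= 103040 N
= 103.04 kN

103.04 kN


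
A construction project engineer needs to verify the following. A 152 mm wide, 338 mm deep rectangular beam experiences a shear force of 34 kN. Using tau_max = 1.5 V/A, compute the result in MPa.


A = b * h = 152 * 338 = 51376 mm^2
V = 34 kN = 34000.0 N
tau_max = 1.5 * V / A = 1.5 * 34000.0 / 51376
= 0.9927 MPa

0.9927 MPa


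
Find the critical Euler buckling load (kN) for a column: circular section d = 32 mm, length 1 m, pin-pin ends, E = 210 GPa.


I = pi * d^4 / 64 = 51471.85 mm^4
L = 1000.0 mm
P_cr = pi^2 * E * I / L^2
= 9.8696 * 210000.0 * 51471.85 / 1000.0^2
= 106681.44 N = 106.6814 kN

106.6814 kN


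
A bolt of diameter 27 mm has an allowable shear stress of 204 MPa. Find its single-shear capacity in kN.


A = pi * d^2 / 4 = pi * 27^2 / 4 = 572.5553 mm^2
V = f_v * A / 1000 = 204 * 572.5553 / 1000
= 116.8013 kN

116.8013 kN


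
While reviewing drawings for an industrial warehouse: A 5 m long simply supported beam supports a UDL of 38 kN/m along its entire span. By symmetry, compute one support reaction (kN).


Total load = w * L = 38 * 5 = 190 kN
By symmetry, each reaction R = total / 2 = 190 / 2 = 95.0 kN

95.0 kN


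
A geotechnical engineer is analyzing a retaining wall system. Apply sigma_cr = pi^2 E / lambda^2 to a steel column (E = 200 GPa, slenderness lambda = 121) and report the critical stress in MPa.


sigma_cr = pi^2 * E / lambda^2
= 9.8696 * 200000.0 / 121^2
= 9.8696 * 200000.0 / 14641
= 134.8215 MPa

134.8215 MPa


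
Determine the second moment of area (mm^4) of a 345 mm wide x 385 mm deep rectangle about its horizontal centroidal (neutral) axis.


I = b * h^3 / 12
= 345 * 385^3 / 12
= 345 * 57066625 / 12
= 1640665468.75 mm^4

1640665468.75 mm^4


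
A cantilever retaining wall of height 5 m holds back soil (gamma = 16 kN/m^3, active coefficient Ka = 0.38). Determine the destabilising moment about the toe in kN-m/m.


Pa = 0.5 * Ka * gamma * H^2
= 0.5 * 0.38 * 16 * 5^2
= 76.0 kN/m
Arm = H / 3 = 5 / 3 = 1.6667 m
Mo = Pa * arm = Pa * H / 3 = 76.0 * 5 / 3 = 126.6667 kN-m/m

126.6667 kN-m/m


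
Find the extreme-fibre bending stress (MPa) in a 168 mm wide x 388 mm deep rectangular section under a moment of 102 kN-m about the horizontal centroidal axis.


I = b * h^3 / 12 = 168 * 388^3 / 12 = 817755008.0 mm^4
y = h / 2 = 388 / 2 = 194.0 mm
M = 102 kN-m = 102000000.0 N-mm
sigma = M * y / I = 102000000.0 * 194.0 / 817755008.0
= 24.2 MPa

24.2 MPa


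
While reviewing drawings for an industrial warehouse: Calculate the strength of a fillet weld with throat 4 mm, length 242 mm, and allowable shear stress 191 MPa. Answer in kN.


Strength = throat * length * allowable stress
= 4 * 242 * 191 N
= 184888 N
= 184.89 kN

184.89 kN


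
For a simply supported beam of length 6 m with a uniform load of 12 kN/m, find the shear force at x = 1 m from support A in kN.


R_A = w * L / 2 = 12 * 6 / 2 = 36.0 kN
V(x) = R_A - w * x = 36.0 - 12 * 1
= 24.0 kN

24.0 kN


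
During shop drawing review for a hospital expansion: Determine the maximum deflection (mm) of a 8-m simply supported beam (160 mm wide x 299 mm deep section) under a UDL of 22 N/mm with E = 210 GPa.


I = 160 * 299^3 / 12 = 356411986.67 mm^4
L = 8000.0 mm, w = 22 N/mm, E = 210000.0 MPa
delta = 5 * w * L^4 / (384 * E * I)
= 5 * 22 * 8000.0^4 / (384 * 210000.0 * 356411986.67)
= 15.6765 mm

15.6765 mm


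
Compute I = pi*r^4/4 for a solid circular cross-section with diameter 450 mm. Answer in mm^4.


r = d / 2 = 450 / 2 = 225.0 mm
I = pi * r^4 / 4 = pi * 225.0^4 / 4
= 2012889589.86 mm^4

2012889589.86 mm^4


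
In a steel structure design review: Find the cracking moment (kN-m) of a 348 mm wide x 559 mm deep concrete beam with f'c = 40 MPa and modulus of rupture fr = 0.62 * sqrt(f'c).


fr = 0.62 * sqrt(40) = 0.62 * 6.3246 = 3.9212 MPa
I = 348 * 559^3 / 12 = 5065629491.0 mm^4
y_t = 279.5 mm
M_cr = fr * I / y_t = 3.9212 * 5065629491.0 / 279.5 N-mm
= 71.0679 kN-m

71.0679 kN-m


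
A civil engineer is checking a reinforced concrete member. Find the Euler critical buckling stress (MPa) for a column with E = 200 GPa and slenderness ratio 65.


sigma_cr = pi^2 * E / lambda^2
= 9.8696 * 200000.0 / 65^2
= 9.8696 * 200000.0 / 4225
= 467.2002 MPa

467.2002 MPa


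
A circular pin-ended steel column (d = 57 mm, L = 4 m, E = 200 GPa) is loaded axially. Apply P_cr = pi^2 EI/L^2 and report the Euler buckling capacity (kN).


I = pi * d^4 / 64 = 518166.49 mm^4
L = 4000.0 mm
P_cr = pi^2 * E * I / L^2
= 9.8696 * 200000.0 * 518166.49 / 4000.0^2
= 63926.23 N = 63.9262 kN

63.9262 kN


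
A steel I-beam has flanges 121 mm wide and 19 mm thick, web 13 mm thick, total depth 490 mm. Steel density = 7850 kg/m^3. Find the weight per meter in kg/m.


A_flanges = 2 * 121 * 19 = 4598 mm^2
A_web = (490 - 2 * 19) * 13 = 5876 mm^2
A_total = 4598 + 5876 = 10474 mm^2 = 0.010474 m^2
Weight = rho * A = 7850 * 0.010474 = 82.2209 kg/m

82.2209 kg/m


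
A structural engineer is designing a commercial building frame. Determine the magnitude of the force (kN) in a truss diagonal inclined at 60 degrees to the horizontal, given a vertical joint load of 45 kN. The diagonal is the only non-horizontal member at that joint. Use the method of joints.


At the joint, only the diagonal has a vertical component, so vertical equilibrium gives:
F * sin(60) = 45
F = 45 / sin(60)
= 45 / 0.866025
= 51.96 kN

51.96 kN


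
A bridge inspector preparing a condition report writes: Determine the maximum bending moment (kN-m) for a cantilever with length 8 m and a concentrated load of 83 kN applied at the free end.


For a cantilever with a point load at the free end:
M_max = P * L = 83 * 8 = 664 kN-m

664 kN-m


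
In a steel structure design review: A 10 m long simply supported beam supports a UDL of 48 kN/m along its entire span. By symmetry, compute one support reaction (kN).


Total load = w * L = 48 * 10 = 480 kN
By symmetry, each reaction R = total / 2 = 480 / 2 = 240.0 kN

240.0 kN


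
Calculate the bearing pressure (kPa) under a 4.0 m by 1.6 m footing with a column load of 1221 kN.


A = 4.0 * 1.6 = 6.4 m^2
q = P / A = 1221 / 6.4
= 190.7812 kPa

190.7812 kPa


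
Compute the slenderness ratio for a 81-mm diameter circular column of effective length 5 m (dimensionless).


Radius of gyration r = d / 4 = 81 / 4 = 20.25 mm
L_eff = 5000.0 mm
Slenderness ratio = L / r = 5000.0 / 20.25 = 246.91 (dimensionless)

246.91 (dimensionless)


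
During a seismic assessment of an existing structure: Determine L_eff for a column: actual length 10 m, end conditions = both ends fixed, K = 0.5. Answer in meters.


L_eff = K * L
= 0.5 * 10
= 5.0 m

5.0 m


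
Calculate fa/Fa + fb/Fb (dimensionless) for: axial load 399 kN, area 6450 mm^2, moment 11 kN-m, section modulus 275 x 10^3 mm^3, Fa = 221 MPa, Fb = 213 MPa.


f_a = P / A = 399000.0 / 6450 = 61.8605 MPa
f_b = M / S = 11000000.0 / 275000.0 = 40.0 MPa
Ratio = f_a / Fa + f_b / Fb
= 61.8605 / 221 + 40.0 / 213
= 0.4677 (dimensionless)

0.4677 (dimensionless)


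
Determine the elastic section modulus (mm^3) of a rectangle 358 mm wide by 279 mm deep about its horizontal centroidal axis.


S = b * h^2 / 6
= 358 * 279^2 / 6
= 358 * 77841 / 6
= 4644513.0 mm^3

4644513.0 mm^3


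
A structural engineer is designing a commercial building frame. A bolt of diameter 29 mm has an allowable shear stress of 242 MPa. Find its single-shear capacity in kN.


A = pi * d^2 / 4 = pi * 29^2 / 4 = 660.5199 mm^2
V = f_v * A / 1000 = 242 * 660.5199 / 1000
= 159.8458 kN

159.8458 kN


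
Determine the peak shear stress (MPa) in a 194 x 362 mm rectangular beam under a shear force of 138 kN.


A = b * h = 194 * 362 = 70228 mm^2
V = 138 kN = 138000.0 N
tau_max = 1.5 * V / A = 1.5 * 138000.0 / 70228
= 2.9475 MPa

2.9475 MPa


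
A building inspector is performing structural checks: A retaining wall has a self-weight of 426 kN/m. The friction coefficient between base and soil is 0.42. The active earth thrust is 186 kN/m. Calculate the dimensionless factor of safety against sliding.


Resisting force = mu * W = 0.42 * 426 = 178.92 kN/m
FOS = Resisting / Driving = 178.92 / 186
= 0.9619 (dimensionless)

0.9619 (dimensionless)


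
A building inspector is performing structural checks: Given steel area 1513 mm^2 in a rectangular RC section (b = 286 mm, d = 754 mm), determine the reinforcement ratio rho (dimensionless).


rho = As / (b * d)
= 1513 / (286 * 754)
= 1513 / 215644
= 0.007016 (dimensionless)

0.007016 (dimensionless)


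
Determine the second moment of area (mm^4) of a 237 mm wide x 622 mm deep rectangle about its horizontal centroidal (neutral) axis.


I = b * h^3 / 12
= 237 * 622^3 / 12
= 237 * 240641848 / 12
= 4752676498.0 mm^4

4752676498.0 mm^4


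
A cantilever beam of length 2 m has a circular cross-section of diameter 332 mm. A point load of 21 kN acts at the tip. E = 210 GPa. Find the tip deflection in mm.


I = pi * d^4 / 64 = pi * 332^4 / 64 = 596378850.42 mm^4
L = 2000.0 mm, P = 21000.0 N, E = 210000.0 MPa
delta = P * L^3 / (3 * E * I)
= 21000.0 * 2000.0^3 / (3 * 210000.0 * 596378850.42)
= 0.4471 mm

0.4471 mm


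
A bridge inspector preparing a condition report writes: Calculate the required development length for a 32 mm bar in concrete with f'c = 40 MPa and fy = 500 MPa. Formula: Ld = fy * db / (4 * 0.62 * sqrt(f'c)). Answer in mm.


Ld = (fy * db) / (4 * 0.62 * sqrt(f'c))
= (500 * 32) / (4 * 0.62 * sqrt(40))
= 16000 / 15.6849
= 1020.09 mm

1020.09 mm


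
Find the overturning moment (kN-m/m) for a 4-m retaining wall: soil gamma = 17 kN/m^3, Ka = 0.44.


Pa = 0.5 * Ka * gamma * H^2
= 0.5 * 0.44 * 17 * 4^2
= 59.84 kN/m
Arm = H / 3 = 4 / 3 = 1.3333 m
Mo = Pa * arm = Pa * H / 3 = 59.84 * 4 / 3 = 79.7867 kN-m/m

79.7867 kN-m/m


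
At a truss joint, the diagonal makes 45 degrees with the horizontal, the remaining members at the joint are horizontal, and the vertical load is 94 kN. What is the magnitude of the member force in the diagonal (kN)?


At the joint, only the diagonal has a vertical component, so vertical equilibrium gives:
F * sin(45) = 94
F = 94 / sin(45)
= 94 / 0.707107
= 132.94 kN

132.94 kN


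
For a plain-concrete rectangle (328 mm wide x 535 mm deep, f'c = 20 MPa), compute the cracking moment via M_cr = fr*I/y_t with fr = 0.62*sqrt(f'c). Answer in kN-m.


fr = 0.62 * sqrt(20) = 0.62 * 4.4721 = 2.7727 MPa
I = 328 * 535^3 / 12 = 4185563583.33 mm^4
y_t = 267.5 mm
M_cr = fr * I / y_t = 2.7727 * 4185563583.33 / 267.5 N-mm
= 43.3847 kN-m

43.3847 kN-m


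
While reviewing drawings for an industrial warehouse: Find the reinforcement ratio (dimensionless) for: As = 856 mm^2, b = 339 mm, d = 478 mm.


rho = As / (b * d)
= 856 / (339 * 478)
= 856 / 162042
= 0.005283 (dimensionless)

0.005283 (dimensionless)


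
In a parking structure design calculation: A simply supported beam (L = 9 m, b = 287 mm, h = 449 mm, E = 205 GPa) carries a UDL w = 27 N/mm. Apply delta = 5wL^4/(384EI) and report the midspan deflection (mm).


I = 287 * 449^3 / 12 = 2164909138.58 mm^4
L = 9000.0 mm, w = 27 N/mm, E = 205000.0 MPa
delta = 5 * w * L^4 / (384 * E * I)
= 5 * 27 * 9000.0^4 / (384 * 205000.0 * 2164909138.58)
= 5.1973 mm

5.1973 mm


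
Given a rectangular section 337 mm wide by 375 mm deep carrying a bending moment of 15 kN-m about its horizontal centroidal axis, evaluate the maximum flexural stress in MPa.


I = b * h^3 / 12 = 337 * 375^3 / 12 = 1480957031.25 mm^4
y = h / 2 = 375 / 2 = 187.5 mm
M = 15 kN-m = 15000000.0 N-mm
sigma = M * y / I = 15000000.0 * 187.5 / 1480957031.25
= 1.9 MPa

1.9 MPa


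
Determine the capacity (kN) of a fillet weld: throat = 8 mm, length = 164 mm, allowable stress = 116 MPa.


Strength = throat * length * allowable stress
= 8 * 164 * 116 N
= 152192 N
= 152.19 kN

152.19 kN


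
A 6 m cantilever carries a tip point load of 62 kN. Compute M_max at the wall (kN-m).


For a cantilever with a point load at the free end:
M_max = P * L = 62 * 6 = 372 kN-m

372 kN-m


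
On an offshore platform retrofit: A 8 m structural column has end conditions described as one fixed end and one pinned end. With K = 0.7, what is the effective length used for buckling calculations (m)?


L_eff = K * L
= 0.7 * 8
= 5.6 m

5.6 m


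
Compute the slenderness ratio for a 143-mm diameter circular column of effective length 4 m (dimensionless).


Radius of gyration r = d / 4 = 143 / 4 = 35.75 mm
L_eff = 4000.0 mm
Slenderness ratio = L / r = 4000.0 / 35.75 = 111.89 (dimensionless)

111.89 (dimensionless)


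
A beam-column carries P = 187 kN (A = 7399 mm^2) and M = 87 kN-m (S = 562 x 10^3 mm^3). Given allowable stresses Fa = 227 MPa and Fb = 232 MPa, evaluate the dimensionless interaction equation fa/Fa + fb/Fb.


f_a = P / A = 187000.0 / 7399 = 25.2737 MPa
f_b = M / S = 87000000.0 / 562000.0 = 154.8043 MPa
Ratio = f_a / Fa + f_b / Fb
= 25.2737 / 227 + 154.8043 / 232
= 0.7786 (dimensionless)

0.7786 (dimensionless)


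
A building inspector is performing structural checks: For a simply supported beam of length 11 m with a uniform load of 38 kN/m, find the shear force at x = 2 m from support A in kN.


R_A = w * L / 2 = 38 * 11 / 2 = 209.0 kN
V(x) = R_A - w * x = 209.0 - 38 * 2
= 133.0 kN

133.0 kN


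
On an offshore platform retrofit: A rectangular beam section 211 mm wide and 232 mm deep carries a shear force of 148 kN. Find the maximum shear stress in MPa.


A = b * h = 211 * 232 = 48952 mm^2
V = 148 kN = 148000.0 N
tau_max = 1.5 * V / A = 1.5 * 148000.0 / 48952
= 4.5351 MPa

4.5351 MPa


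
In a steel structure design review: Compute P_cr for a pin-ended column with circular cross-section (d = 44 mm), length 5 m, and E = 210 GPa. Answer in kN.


I = pi * d^4 / 64 = 183984.23 mm^4
L = 5000.0 mm
P_cr = pi^2 * E * I / L^2
= 9.8696 * 210000.0 * 183984.23 / 5000.0^2
= 15253.15 N = 15.2532 kN

15.2532 kN


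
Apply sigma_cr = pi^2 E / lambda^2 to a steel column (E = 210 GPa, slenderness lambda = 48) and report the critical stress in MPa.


sigma_cr = pi^2 * E / lambda^2
= 9.8696 * 210000.0 / 48^2
= 9.8696 * 210000.0 / 2304
= 899.5733 MPa

899.5733 MPa


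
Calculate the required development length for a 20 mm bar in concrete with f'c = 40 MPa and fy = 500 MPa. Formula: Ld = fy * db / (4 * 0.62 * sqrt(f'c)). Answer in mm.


Ld = (fy * db) / (4 * 0.62 * sqrt(f'c))
= (500 * 20) / (4 * 0.62 * sqrt(40))
= 10000 / 15.6849
= 637.56 mm

637.56 mm


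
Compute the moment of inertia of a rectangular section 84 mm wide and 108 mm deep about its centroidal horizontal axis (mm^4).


I = b * h^3 / 12
= 84 * 108^3 / 12
= 84 * 1259712 / 12
= 8817984.0 mm^4

8817984.0 mm^4


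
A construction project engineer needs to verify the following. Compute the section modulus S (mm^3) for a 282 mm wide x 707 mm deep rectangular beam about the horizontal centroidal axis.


S = b * h^2 / 6
= 282 * 707^2 / 6
= 282 * 499849 / 6
= 23492903.0 mm^3

23492903.0 mm^3


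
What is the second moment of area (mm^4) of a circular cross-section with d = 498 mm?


r = d / 2 = 498 / 2 = 249.0 mm
I = pi * r^4 / 4 = pi * 249.0^4 / 4
= 3019167930.26 mm^4

3019167930.26 mm^4


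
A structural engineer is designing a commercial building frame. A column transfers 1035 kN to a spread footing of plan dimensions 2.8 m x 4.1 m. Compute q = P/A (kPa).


A = 2.8 * 4.1 = 11.48 m^2
q = P / A = 1035 / 11.48
= 90.1568 kPa

90.1568 kPa


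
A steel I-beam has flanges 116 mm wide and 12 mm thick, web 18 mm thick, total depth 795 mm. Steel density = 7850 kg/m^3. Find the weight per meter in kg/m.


A_flanges = 2 * 116 * 12 = 2784 mm^2
A_web = (795 - 2 * 12) * 18 = 13878 mm^2
A_total = 2784 + 13878 = 16662 mm^2 = 0.016662 m^2
Weight = rho * A = 7850 * 0.016662 = 130.7967 kg/m

130.7967 kg/m


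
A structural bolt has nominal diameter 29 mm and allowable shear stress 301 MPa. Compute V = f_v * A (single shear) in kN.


A = pi * d^2 / 4 = pi * 29^2 / 4 = 660.5199 mm^2
V = f_v * A / 1000 = 301 * 660.5199 / 1000
= 198.8165 kN

198.8165 kN


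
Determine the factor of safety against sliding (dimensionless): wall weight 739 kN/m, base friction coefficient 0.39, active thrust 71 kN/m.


Resisting force = mu * W = 0.39 * 739 = 288.21 kN/m
FOS = Resisting / Driving = 288.21 / 71
= 4.0593 (dimensionless)

4.0593 (dimensionless)


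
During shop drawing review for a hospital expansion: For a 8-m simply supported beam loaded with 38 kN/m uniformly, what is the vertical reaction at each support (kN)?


Total load = w * L = 38 * 8 = 304 kN
By symmetry, each reaction R = total / 2 = 304 / 2 = 152.0 kN

152.0 kN


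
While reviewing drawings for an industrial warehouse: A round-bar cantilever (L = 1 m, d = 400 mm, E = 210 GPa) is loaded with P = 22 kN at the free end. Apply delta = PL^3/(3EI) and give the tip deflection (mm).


I = pi * d^4 / 64 = pi * 400^4 / 64 = 1256637061.44 mm^4
L = 1000.0 mm, P = 22000.0 N, E = 210000.0 MPa
delta = P * L^3 / (3 * E * I)
= 22000.0 * 1000.0^3 / (3 * 210000.0 * 1256637061.44)
= 0.0278 mm

0.0278 mm


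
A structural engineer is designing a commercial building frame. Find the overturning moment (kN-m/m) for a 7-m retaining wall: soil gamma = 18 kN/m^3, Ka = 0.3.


Pa = 0.5 * Ka * gamma * H^2
= 0.5 * 0.3 * 18 * 7^2
= 132.3 kN/m
Arm = H / 3 = 7 / 3 = 2.3333 m
Mo = Pa * arm = Pa * H / 3 = 132.3 * 7 / 3 = 308.7 kN-m/m

308.7 kN-m/m


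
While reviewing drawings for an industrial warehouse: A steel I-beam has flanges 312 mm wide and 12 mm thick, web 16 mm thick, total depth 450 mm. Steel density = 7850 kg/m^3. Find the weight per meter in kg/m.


A_flanges = 2 * 312 * 12 = 7488 mm^2
A_web = (450 - 2 * 12) * 16 = 6816 mm^2
A_total = 7488 + 6816 = 14304 mm^2 = 0.014304 m^2
Weight = rho * A = 7850 * 0.014304 = 112.2864 kg/m

112.2864 kg/m


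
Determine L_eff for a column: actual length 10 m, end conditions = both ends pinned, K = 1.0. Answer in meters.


L_eff = K * L
= 1.0 * 10
= 10.0 m

10.0 m


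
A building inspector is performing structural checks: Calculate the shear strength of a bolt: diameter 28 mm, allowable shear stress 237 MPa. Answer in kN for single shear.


A = pi * d^2 / 4 = pi * 28^2 / 4 = 615.7522 mm^2
V = f_v * A / 1000 = 237 * 615.7522 / 1000
= 145.9333 kN

145.9333 kN


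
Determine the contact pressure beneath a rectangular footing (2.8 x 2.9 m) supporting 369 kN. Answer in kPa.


A = 2.8 * 2.9 = 8.12 m^2
q = P / A = 369 / 8.12
= 45.4433 kPa

45.4433 kPa


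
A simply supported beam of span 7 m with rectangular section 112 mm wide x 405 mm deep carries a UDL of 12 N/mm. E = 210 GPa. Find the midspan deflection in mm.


I = 112 * 405^3 / 12 = 620014500.0 mm^4
L = 7000.0 mm, w = 12 N/mm, E = 210000.0 MPa
delta = 5 * w * L^4 / (384 * E * I)
= 5 * 12 * 7000.0^4 / (384 * 210000.0 * 620014500.0)
= 2.8813 mm

2.8813 mm


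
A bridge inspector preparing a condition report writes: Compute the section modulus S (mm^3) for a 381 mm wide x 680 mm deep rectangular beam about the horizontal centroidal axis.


S = b * h^2 / 6
= 381 * 680^2 / 6
= 381 * 462400 / 6
= 29362400.0 mm^3

29362400.0 mm^3


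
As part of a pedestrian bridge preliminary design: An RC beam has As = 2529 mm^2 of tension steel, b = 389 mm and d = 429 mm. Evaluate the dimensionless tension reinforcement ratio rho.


rho = As / (b * d)
= 2529 / (389 * 429)
= 2529 / 166881
= 0.015155 (dimensionless)

0.015155 (dimensionless)


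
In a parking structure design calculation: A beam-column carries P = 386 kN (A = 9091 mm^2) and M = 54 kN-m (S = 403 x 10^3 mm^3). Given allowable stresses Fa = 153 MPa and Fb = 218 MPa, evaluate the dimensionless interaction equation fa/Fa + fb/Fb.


f_a = P / A = 386000.0 / 9091 = 42.4596 MPa
f_b = M / S = 54000000.0 / 403000.0 = 133.995 MPa
Ratio = f_a / Fa + f_b / Fb
= 42.4596 / 153 + 133.995 / 218
= 0.8922 (dimensionless)

0.8922 (dimensionless)


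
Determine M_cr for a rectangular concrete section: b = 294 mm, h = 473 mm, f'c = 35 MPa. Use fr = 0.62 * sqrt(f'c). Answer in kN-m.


fr = 0.62 * sqrt(35) = 0.62 * 5.9161 = 3.668 MPa
I = 294 * 473^3 / 12 = 2592683516.5 mm^4
y_t = 236.5 mm
M_cr = fr * I / y_t = 3.668 * 2592683516.5 / 236.5 N-mm
= 40.2109 kN-m

40.2109 kN-m


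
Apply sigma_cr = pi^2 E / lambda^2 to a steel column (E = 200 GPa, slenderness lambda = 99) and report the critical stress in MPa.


sigma_cr = pi^2 * E / lambda^2
= 9.8696 * 200000.0 / 99^2
= 9.8696 * 200000.0 / 9801
= 201.3999 MPa

201.3999 MPa


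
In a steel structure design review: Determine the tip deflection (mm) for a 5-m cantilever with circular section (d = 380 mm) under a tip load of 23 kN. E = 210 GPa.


I = pi * d^4 / 64 = pi * 380^4 / 64 = 1023538740.52 mm^4
L = 5000.0 mm, P = 23000.0 N, E = 210000.0 MPa
delta = P * L^3 / (3 * E * I)
= 23000.0 * 5000.0^3 / (3 * 210000.0 * 1023538740.52)
= 4.4585 mm

4.4585 mm


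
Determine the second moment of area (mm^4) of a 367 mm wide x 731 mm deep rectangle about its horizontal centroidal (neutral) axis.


I = b * h^3 / 12
= 367 * 731^3 / 12
= 367 * 390617891 / 12
= 11946397166.42 mm^4

11946397166.42 mm^4


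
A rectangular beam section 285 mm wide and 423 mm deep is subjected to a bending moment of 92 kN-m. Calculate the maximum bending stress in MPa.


I = b * h^3 / 12 = 285 * 423^3 / 12 = 1797565466.25 mm^4
y = h / 2 = 423 / 2 = 211.5 mm
M = 92 kN-m = 92000000.0 N-mm
sigma = M * y / I = 92000000.0 * 211.5 / 1797565466.25
= 10.82 MPa

10.82 MPa


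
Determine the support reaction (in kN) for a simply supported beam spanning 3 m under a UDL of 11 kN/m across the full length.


Total load = w * L = 11 * 3 = 33 kN
By symmetry, each reaction R = total / 2 = 33 / 2 = 16.5 kN

16.5 kN


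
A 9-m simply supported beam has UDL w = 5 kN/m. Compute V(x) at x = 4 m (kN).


R_A = w * L / 2 = 5 * 9 / 2 = 22.5 kN
V(x) = R_A - w * x = 22.5 - 5 * 4
= 2.5 kN

2.5 kN


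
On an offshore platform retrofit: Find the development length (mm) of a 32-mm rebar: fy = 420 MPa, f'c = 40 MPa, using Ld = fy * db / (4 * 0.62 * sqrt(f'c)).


Ld = (fy * db) / (4 * 0.62 * sqrt(f'c))
= (420 * 32) / (4 * 0.62 * sqrt(40))
= 13440 / 15.6849
= 856.88 mm

856.88 mm
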